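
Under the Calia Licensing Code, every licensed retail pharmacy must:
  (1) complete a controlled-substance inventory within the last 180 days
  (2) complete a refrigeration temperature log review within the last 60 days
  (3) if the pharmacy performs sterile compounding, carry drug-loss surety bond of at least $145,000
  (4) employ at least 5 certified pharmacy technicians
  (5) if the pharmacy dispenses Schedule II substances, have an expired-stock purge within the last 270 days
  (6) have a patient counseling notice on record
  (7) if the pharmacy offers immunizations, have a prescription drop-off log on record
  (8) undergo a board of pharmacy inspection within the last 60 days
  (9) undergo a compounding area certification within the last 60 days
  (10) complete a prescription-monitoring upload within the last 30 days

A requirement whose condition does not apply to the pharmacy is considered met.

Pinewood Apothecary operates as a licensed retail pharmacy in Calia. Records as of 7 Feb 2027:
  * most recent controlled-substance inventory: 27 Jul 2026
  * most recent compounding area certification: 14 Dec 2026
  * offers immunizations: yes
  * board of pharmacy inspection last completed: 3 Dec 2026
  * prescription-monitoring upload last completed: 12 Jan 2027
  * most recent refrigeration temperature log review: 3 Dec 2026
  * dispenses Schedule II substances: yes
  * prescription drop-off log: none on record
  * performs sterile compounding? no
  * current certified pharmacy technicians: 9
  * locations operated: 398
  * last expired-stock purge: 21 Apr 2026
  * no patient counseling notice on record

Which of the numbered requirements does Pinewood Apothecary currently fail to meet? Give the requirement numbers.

1. controlled-substance inventory 195 days ago vs limit 180 → not met
2. refrigeration temperature log review 66 days ago vs limit 60 → not met
3. condition 'performs sterile compounding' does not hold → requirement n/a → met
4. certified pharmacy technicians 9 ≥ 5 → met
5. condition 'dispenses Schedule II substances' holds; expired-stock purge 292 days ago vs limit 270 → not met
6. patient counseling notice absent → not met
7. condition 'offers immunizations' holds; prescription drop-off log absent → not met
8. board of pharmacy inspection 66 days ago vs limit 60 → not met
9. compounding area certification 55 days ago vs limit 60 → met
10. prescription-monitoring upload 26 days ago vs limit 30 → met
Not met: 1, 2, 5, 6, 7, 8

1, 2, 5, 6, 7, 8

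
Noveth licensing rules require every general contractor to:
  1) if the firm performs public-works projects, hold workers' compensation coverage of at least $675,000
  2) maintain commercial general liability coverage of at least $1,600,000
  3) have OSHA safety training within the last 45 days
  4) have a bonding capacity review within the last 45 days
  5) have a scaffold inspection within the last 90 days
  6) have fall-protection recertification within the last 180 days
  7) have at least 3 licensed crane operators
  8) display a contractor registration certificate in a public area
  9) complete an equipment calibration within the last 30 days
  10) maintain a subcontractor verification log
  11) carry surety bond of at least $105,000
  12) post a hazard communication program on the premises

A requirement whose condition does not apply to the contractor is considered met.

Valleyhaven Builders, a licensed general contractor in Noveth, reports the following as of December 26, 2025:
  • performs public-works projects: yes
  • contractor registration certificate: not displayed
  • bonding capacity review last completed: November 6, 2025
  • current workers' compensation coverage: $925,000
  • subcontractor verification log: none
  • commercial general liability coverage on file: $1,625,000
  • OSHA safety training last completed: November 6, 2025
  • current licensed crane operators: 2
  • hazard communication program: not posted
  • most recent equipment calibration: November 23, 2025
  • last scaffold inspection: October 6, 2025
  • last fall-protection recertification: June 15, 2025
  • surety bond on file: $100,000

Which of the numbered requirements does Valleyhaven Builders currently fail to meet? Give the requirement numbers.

3, 4, 6, 7, 8, 9, 10, 11, 12

1. condition 'performs public-works projects' holds; workers' compensation coverage $925,000 ≥ $675,000 → met
2. commercial general liability coverage $1,625,000 ≥ $1,600,000 → met
3. OSHA safety training 50 days ago vs limit 45 → not met
4. bonding capacity review 50 days ago vs limit 45 → not met
5. scaffold inspection 81 days ago vs limit 90 → met
6. fall-protection recertification 194 days ago vs limit 180 → not met
7. licensed crane operators 2 < 3 → not met
8. contractor registration certificate absent → not met
9. equipment calibration 33 days ago vs limit 30 → not met
10. subcontractor verification log absent → not met
11. surety bond $100,000 < $105,000 → not met
12. hazard communication program absent → not met
Not met: 3, 4, 6, 7, 8, 9, 10, 11, 12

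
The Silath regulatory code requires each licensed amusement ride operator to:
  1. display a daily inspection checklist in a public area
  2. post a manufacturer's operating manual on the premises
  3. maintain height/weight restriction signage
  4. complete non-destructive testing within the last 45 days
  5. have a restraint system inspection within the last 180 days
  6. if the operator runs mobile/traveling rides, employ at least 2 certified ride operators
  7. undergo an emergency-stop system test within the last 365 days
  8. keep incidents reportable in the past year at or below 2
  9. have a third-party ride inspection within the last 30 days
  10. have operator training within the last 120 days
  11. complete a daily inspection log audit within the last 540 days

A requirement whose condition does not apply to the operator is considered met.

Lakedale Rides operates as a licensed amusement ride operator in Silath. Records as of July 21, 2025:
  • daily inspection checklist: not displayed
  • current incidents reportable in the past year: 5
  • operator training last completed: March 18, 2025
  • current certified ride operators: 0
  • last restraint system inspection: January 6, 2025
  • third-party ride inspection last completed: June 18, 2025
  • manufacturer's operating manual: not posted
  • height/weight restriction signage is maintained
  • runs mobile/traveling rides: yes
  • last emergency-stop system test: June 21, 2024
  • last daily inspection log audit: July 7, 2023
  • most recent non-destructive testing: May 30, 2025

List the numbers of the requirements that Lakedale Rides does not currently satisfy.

1, 2, 4, 5, 6, 7, 8, 9, 10, 11

1. daily inspection checklist absent → not met
2. manufacturer's operating manual absent → not met
3. height/weight restriction signage present → met
4. non-destructive testing 52 days ago vs limit 45 → not met
5. restraint system inspection 196 days ago vs limit 180 → not met
6. condition 'runs mobile/traveling rides' holds; certified ride operators 0 < 2 → not met
7. emergency-stop system test 395 days ago vs limit 365 → not met
8. incidents reportable in the past year 5 > 2 → not met
9. third-party ride inspection 33 days ago vs limit 30 → not met
10. operator training 125 days ago vs limit 120 → not met
11. daily inspection log audit 745 days ago vs limit 540 → not met
Not met: 1, 2, 4, 5, 6, 7, 8, 9, 10, 11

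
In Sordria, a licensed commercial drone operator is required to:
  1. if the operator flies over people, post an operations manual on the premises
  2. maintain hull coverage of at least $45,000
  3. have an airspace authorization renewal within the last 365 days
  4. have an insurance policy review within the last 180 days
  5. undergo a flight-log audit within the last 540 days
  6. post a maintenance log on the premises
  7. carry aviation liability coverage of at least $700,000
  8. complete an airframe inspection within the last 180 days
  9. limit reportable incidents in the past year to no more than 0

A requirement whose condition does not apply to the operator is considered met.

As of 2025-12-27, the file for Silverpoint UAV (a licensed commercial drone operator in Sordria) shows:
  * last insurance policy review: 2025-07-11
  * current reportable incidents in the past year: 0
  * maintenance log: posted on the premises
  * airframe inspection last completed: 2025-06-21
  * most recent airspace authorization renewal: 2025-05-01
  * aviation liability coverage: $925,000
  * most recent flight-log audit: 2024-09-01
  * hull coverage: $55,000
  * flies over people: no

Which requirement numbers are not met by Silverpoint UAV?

1. condition 'flies over people' does not hold → requirement n/a → met
2. hull coverage $55,000 ≥ $45,000 → met
3. airspace authorization renewal 240 days ago vs limit 365 → met
4. insurance policy review 169 days ago vs limit 180 → met
5. flight-log audit 482 days ago vs limit 540 → met
6. maintenance log present → met
7. aviation liability coverage $925,000 ≥ $700,000 → met
8. airframe inspection 189 days ago vs limit 180 → not met
9. reportable incidents in the past year 0 ≤ 0 → met
Not met: 8

8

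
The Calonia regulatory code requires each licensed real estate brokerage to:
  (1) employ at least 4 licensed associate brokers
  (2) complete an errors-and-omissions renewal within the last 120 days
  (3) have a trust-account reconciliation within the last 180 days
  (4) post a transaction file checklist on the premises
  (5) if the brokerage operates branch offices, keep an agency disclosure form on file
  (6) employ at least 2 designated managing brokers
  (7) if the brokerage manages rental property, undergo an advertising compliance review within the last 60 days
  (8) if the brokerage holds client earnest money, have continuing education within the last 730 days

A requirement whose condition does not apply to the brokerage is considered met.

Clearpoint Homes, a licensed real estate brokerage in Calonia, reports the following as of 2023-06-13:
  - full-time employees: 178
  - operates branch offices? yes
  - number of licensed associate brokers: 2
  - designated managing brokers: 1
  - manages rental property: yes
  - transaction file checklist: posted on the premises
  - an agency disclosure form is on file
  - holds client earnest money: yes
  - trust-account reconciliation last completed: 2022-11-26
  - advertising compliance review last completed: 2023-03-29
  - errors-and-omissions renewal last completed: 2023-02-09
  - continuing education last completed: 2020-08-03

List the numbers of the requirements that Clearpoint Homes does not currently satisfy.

1, 2, 3, 6, 7, 8

1. licensed associate brokers 2 < 4 → not met
2. errors-and-omissions renewal 124 days ago vs limit 120 → not met
3. trust-account reconciliation 199 days ago vs limit 180 → not met
4. transaction file checklist present → met
5. condition 'operates branch offices' holds; agency disclosure form present → met
6. designated managing brokers 1 < 2 → not met
7. condition 'manages rental property' holds; advertising compliance review 76 days ago vs limit 60 → not met
8. condition 'holds client earnest money' holds; continuing education 1044 days ago vs limit 730 → not met
Not met: 1, 2, 3, 6, 7, 8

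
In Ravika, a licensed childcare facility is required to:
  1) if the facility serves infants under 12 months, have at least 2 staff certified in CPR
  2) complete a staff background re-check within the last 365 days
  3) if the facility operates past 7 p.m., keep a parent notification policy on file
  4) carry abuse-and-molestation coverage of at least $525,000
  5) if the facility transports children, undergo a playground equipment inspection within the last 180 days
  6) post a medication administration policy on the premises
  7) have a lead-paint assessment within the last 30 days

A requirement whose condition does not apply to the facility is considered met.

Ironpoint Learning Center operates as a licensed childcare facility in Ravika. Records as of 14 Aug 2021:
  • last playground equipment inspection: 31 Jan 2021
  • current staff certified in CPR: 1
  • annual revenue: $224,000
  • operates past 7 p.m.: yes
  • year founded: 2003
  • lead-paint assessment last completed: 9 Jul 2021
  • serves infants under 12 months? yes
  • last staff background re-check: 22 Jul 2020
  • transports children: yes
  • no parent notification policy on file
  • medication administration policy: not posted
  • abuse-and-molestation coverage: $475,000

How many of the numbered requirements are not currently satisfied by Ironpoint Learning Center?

7

1. condition 'serves infants under 12 months' holds; staff certified in CPR 1 < 2 → not met
2. staff background re-check 388 days ago vs limit 365 → not met
3. condition 'operates past 7 p.m.' holds; parent notification policy absent → not met
4. abuse-and-molestation coverage $475,000 < $525,000 → not met
5. condition 'transports children' holds; playground equipment inspection 195 days ago vs limit 180 → not met
6. medication administration policy absent → not met
7. lead-paint assessment 36 days ago vs limit 30 → not met
Not met: 7 of 7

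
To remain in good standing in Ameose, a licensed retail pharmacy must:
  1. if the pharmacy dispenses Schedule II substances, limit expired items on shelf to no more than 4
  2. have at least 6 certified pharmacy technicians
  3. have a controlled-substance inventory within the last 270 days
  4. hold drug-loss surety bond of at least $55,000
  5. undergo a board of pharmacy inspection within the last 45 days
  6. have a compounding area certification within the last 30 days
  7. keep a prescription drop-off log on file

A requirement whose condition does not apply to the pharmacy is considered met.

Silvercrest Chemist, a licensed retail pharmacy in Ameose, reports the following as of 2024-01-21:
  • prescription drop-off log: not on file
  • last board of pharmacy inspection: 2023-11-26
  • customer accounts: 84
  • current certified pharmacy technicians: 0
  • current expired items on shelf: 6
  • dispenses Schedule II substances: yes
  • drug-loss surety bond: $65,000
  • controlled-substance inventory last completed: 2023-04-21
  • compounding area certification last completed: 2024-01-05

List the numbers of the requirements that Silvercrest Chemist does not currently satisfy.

1, 2, 3, 5, 7

1. condition 'dispenses Schedule II substances' holds; expired items on shelf 6 > 4 → not met
2. certified pharmacy technicians 0 < 6 → not met
3. controlled-substance inventory 275 days ago vs limit 270 → not met
4. drug-loss surety bond $65,000 ≥ $55,000 → met
5. board of pharmacy inspection 56 days ago vs limit 45 → not met
6. compounding area certification 16 days ago vs limit 30 → met
7. prescription drop-off log absent → not met
Not met: 1, 2, 3, 5, 7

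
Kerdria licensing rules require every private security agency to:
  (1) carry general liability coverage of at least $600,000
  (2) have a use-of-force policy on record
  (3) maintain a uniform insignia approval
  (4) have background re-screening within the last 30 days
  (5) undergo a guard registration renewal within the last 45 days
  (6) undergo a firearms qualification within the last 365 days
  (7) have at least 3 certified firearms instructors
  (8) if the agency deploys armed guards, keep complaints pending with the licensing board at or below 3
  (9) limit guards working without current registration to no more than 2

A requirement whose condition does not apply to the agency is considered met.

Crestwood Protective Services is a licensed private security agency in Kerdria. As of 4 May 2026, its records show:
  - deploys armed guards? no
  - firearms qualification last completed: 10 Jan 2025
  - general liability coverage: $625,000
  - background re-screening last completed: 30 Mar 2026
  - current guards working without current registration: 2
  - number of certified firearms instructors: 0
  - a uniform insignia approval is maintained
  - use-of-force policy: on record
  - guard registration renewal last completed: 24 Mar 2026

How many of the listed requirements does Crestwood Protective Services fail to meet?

1. general liability coverage $625,000 ≥ $600,000 → met
2. use-of-force policy present → met
3. uniform insignia approval present → met
4. background re-screening 35 days ago vs limit 30 → not met
5. guard registration renewal 41 days ago vs limit 45 → met
6. firearms qualification 479 days ago vs limit 365 → not met
7. certified firearms instructors 0 < 3 → not met
8. condition 'deploys armed guards' does not hold → requirement n/a → met
9. guards working without current registration 2 ≤ 2 → met
Not met: 3 of 9

3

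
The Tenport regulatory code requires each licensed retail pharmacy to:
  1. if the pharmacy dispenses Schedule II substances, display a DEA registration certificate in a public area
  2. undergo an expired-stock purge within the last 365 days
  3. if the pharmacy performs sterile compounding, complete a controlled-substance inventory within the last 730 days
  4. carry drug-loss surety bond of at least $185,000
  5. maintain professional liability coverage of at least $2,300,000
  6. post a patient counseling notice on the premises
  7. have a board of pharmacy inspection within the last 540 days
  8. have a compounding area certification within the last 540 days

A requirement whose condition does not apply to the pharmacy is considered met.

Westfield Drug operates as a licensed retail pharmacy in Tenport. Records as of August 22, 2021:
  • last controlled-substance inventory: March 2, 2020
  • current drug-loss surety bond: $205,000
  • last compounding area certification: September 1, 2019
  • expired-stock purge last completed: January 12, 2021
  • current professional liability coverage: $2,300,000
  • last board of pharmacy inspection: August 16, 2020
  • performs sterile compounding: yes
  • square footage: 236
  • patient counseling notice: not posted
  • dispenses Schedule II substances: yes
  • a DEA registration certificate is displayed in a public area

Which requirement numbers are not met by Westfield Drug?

1. condition 'dispenses Schedule II substances' holds; DEA registration certificate present → met
2. expired-stock purge 222 days ago vs limit 365 → met
3. condition 'performs sterile compounding' holds; controlled-substance inventory 538 days ago vs limit 730 → met
4. drug-loss surety bond $205,000 ≥ $185,000 → met
5. professional liability coverage $2,300,000 ≥ $2,300,000 → met
6. patient counseling notice absent → not met
7. board of pharmacy inspection 371 days ago vs limit 540 → met
8. compounding area certification 721 days ago vs limit 540 → not met
Not met: 6, 8

6, 8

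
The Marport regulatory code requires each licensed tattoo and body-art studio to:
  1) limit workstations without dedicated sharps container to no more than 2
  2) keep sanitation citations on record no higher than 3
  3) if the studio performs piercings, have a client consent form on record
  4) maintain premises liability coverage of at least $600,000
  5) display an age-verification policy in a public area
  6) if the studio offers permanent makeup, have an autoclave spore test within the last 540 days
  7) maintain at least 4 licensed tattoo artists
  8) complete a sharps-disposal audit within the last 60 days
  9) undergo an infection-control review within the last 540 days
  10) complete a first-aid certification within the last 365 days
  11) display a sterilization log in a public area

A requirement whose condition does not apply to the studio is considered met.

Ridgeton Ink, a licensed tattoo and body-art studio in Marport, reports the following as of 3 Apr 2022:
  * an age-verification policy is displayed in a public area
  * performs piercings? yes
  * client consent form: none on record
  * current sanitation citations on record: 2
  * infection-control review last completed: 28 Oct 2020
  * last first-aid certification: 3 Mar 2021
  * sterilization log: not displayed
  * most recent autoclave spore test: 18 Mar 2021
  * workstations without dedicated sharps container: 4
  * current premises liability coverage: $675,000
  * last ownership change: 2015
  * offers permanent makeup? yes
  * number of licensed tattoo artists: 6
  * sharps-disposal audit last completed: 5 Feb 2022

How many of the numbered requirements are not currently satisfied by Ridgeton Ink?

4

1. workstations without dedicated sharps container 4 > 2 → not met
2. sanitation citations on record 2 ≤ 3 → met
3. condition 'performs piercings' holds; client consent form absent → not met
4. premises liability coverage $675,000 ≥ $600,000 → met
5. age-verification policy present → met
6. condition 'offers permanent makeup' holds; autoclave spore test 381 days ago vs limit 540 → met
7. licensed tattoo artists 6 ≥ 4 → met
8. sharps-disposal audit 57 days ago vs limit 60 → met
9. infection-control review 522 days ago vs limit 540 → met
10. first-aid certification 396 days ago vs limit 365 → not met
11. sterilization log absent → not met
Not met: 4 of 11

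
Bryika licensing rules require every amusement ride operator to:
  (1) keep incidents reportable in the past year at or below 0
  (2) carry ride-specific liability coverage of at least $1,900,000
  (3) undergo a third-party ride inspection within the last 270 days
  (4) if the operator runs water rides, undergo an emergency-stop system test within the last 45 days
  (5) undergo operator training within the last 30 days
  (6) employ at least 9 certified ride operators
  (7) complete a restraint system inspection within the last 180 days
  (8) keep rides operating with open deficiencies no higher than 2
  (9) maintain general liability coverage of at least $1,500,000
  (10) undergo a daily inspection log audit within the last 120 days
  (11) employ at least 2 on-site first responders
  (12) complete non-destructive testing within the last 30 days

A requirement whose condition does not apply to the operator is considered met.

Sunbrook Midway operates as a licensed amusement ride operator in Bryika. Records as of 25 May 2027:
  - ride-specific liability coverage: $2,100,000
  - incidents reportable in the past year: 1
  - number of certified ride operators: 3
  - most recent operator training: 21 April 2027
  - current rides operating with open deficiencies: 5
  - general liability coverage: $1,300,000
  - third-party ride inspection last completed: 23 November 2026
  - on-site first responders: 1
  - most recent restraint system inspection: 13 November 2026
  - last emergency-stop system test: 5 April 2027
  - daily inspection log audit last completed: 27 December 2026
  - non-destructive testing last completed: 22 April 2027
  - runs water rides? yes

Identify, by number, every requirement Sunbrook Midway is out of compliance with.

1. incidents reportable in the past year 1 > 0 → not met
2. ride-specific liability coverage $2,100,000 ≥ $1,900,000 → met
3. third-party ride inspection 183 days ago vs limit 270 → met
4. condition 'runs water rides' holds; emergency-stop system test 50 days ago vs limit 45 → not met
5. operator training 34 days ago vs limit 30 → not met
6. certified ride operators 3 < 9 → not met
7. restraint system inspection 193 days ago vs limit 180 → not met
8. rides operating with open deficiencies 5 > 2 → not met
9. general liability coverage $1,300,000 < $1,500,000 → not met
10. daily inspection log audit 149 days ago vs limit 120 → not met
11. on-site first responders 1 < 2 → not met
12. non-destructive testing 33 days ago vs limit 30 → not met
Not met: 1, 4, 5, 6, 7, 8, 9, 10, 11, 12

1, 4, 5, 6, 7, 8, 9, 10, 11, 12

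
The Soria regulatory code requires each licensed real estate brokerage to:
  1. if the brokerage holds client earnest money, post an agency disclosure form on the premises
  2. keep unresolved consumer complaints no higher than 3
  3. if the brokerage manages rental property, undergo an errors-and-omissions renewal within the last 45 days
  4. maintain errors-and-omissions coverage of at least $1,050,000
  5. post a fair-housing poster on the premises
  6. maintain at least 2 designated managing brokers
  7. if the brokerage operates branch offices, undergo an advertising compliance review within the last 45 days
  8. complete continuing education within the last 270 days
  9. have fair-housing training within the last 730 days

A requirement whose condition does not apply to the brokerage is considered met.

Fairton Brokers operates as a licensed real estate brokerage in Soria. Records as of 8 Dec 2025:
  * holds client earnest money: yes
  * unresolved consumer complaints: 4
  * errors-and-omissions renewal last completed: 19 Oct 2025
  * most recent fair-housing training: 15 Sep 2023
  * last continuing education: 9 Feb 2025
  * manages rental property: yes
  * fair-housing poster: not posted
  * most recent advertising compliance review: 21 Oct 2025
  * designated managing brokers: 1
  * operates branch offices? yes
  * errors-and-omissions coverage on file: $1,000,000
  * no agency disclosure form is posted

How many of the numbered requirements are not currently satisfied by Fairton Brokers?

1. condition 'holds client earnest money' holds; agency disclosure form absent → not met
2. unresolved consumer complaints 4 > 3 → not met
3. condition 'manages rental property' holds; errors-and-omissions renewal 50 days ago vs limit 45 → not met
4. errors-and-omissions coverage $1,000,000 < $1,050,000 → not met
5. fair-housing poster absent → not met
6. designated managing brokers 1 < 2 → not met
7. condition 'operates branch offices' holds; advertising compliance review 48 days ago vs limit 45 → not met
8. continuing education 302 days ago vs limit 270 → not met
9. fair-housing training 815 days ago vs limit 730 → not met
Not met: 9 of 9

9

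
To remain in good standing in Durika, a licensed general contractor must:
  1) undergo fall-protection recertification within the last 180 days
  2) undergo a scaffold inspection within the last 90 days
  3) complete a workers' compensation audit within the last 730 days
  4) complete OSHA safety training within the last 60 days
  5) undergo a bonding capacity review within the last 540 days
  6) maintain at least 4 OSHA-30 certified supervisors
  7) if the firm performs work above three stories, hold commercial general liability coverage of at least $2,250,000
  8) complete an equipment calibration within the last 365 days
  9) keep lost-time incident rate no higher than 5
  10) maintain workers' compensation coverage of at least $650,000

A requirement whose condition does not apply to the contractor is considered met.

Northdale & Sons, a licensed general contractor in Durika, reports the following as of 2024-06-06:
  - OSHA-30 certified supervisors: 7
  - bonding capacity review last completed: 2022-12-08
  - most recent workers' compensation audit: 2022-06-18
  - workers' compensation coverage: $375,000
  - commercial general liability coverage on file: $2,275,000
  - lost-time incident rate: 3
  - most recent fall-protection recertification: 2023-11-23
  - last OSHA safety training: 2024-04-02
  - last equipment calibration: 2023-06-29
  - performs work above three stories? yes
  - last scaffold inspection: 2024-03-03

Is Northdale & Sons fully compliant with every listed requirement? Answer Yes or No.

1. fall-protection recertification 196 days ago vs limit 180 → not met
2. scaffold inspection 95 days ago vs limit 90 → not met
3. workers' compensation audit 719 days ago vs limit 730 → met
4. OSHA safety training 65 days ago vs limit 60 → not met
5. bonding capacity review 546 days ago vs limit 540 → not met
6. OSHA-30 certified supervisors 7 ≥ 4 → met
7. condition 'performs work above three stories' holds; commercial general liability coverage $2,275,000 ≥ $2,250,000 → met
8. equipment calibration 343 days ago vs limit 365 → met
9. lost-time incident rate 3 ≤ 5 → met
10. workers' compensation coverage $375,000 < $650,000 → not met
Not met: 1, 2, 4, 5, 10

No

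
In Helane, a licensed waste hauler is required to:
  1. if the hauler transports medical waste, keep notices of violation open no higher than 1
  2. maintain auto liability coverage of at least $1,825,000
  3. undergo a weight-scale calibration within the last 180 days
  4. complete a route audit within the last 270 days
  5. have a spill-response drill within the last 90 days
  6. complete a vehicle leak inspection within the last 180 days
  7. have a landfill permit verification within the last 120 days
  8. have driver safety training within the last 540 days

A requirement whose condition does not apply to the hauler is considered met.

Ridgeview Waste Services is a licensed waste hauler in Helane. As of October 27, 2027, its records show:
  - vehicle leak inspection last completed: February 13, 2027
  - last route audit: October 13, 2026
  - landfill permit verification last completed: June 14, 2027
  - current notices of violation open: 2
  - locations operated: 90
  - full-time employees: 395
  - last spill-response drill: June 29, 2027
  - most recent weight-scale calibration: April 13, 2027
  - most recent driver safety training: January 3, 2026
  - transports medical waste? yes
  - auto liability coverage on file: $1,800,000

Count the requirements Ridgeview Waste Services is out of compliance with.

8

1. condition 'transports medical waste' holds; notices of violation open 2 > 1 → not met
2. auto liability coverage $1,800,000 < $1,825,000 → not met
3. weight-scale calibration 197 days ago vs limit 180 → not met
4. route audit 379 days ago vs limit 270 → not met
5. spill-response drill 120 days ago vs limit 90 → not met
6. vehicle leak inspection 256 days ago vs limit 180 → not met
7. landfill permit verification 135 days ago vs limit 120 → not met
8. driver safety training 662 days ago vs limit 540 → not met
Not met: 8 of 8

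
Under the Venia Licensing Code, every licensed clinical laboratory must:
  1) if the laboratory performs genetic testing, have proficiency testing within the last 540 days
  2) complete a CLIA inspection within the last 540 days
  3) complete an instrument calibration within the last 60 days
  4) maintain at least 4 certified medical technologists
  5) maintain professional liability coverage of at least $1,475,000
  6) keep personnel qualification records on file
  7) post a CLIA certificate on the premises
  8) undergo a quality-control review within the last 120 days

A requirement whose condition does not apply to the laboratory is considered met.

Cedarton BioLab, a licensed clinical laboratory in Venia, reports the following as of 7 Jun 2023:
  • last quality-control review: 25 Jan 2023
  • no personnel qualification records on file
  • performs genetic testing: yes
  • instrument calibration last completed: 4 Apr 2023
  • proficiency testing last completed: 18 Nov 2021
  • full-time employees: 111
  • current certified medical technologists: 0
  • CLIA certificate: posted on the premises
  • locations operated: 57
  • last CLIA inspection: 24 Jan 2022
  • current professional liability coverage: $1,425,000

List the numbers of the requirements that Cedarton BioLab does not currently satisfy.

1, 3, 4, 5, 6, 8

1. condition 'performs genetic testing' holds; proficiency testing 566 days ago vs limit 540 → not met
2. CLIA inspection 499 days ago vs limit 540 → met
3. instrument calibration 64 days ago vs limit 60 → not met
4. certified medical technologists 0 < 4 → not met
5. professional liability coverage $1,425,000 < $1,475,000 → not met
6. personnel qualification records absent → not met
7. CLIA certificate present → met
8. quality-control review 133 days ago vs limit 120 → not met
Not met: 1, 3, 4, 5, 6, 8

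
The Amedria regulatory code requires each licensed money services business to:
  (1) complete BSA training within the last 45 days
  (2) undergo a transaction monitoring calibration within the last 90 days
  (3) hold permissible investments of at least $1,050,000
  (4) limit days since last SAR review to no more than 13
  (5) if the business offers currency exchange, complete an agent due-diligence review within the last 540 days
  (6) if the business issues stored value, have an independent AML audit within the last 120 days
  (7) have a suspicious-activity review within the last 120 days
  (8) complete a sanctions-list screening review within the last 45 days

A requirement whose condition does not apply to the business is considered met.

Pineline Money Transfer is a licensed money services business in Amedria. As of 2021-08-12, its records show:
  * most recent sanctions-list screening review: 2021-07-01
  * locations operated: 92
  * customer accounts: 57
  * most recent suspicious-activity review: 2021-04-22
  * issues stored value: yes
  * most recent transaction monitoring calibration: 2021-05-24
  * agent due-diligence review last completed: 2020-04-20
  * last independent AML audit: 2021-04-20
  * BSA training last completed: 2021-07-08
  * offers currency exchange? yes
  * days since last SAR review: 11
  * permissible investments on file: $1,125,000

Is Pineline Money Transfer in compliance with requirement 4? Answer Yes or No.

4. days since last SAR review 11 ≤ 13 → met

Yes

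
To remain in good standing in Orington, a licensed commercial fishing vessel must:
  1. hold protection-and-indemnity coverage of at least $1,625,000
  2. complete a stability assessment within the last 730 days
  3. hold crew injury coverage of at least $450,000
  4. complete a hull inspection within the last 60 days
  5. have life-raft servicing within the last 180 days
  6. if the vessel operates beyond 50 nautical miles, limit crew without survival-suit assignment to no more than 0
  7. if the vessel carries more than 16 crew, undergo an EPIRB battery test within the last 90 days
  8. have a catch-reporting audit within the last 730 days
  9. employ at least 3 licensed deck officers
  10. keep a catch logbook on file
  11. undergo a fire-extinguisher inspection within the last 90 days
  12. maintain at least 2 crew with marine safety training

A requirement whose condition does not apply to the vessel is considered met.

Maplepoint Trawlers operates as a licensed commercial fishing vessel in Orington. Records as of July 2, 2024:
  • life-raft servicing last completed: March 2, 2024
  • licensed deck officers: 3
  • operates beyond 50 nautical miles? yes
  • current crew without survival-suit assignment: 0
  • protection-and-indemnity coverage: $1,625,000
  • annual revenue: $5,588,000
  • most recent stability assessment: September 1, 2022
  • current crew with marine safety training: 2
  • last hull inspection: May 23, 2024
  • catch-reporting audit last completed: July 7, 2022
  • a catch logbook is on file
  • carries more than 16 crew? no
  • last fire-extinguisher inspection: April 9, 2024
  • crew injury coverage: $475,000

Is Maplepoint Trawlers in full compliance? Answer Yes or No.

Yes

1. protection-and-indemnity coverage $1,625,000 ≥ $1,625,000 → met
2. stability assessment 670 days ago vs limit 730 → met
3. crew injury coverage $475,000 ≥ $450,000 → met
4. hull inspection 40 days ago vs limit 60 → met
5. life-raft servicing 122 days ago vs limit 180 → met
6. condition 'operates beyond 50 nautical miles' holds; crew without survival-suit assignment 0 ≤ 0 → met
7. condition 'carries more than 16 crew' does not hold → requirement n/a → met
8. catch-reporting audit 726 days ago vs limit 730 → met
9. licensed deck officers 3 ≥ 3 → met
10. catch logbook present → met
11. fire-extinguisher inspection 84 days ago vs limit 90 → met
12. crew with marine safety training 2 ≥ 2 → met
All met.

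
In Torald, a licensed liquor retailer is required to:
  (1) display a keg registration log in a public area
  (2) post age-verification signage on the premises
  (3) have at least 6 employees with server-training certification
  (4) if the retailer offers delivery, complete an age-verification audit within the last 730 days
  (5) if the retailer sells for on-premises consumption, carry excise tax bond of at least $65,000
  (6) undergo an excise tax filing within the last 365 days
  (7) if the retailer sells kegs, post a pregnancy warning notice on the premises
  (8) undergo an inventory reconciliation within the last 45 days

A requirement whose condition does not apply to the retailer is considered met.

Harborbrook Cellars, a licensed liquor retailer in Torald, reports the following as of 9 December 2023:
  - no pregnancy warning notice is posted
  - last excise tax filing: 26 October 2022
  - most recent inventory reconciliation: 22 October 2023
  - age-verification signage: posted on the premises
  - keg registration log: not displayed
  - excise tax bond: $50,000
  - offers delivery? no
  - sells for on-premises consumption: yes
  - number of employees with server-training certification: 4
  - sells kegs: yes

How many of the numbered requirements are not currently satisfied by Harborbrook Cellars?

1. keg registration log absent → not met
2. age-verification signage present → met
3. employees with server-training certification 4 < 6 → not met
4. condition 'offers delivery' does not hold → requirement n/a → met
5. condition 'sells for on-premises consumption' holds; excise tax bond $50,000 < $65,000 → not met
6. excise tax filing 409 days ago vs limit 365 → not met
7. condition 'sells kegs' holds; pregnancy warning notice absent → not met
8. inventory reconciliation 48 days ago vs limit 45 → not met
Not met: 6 of 8

6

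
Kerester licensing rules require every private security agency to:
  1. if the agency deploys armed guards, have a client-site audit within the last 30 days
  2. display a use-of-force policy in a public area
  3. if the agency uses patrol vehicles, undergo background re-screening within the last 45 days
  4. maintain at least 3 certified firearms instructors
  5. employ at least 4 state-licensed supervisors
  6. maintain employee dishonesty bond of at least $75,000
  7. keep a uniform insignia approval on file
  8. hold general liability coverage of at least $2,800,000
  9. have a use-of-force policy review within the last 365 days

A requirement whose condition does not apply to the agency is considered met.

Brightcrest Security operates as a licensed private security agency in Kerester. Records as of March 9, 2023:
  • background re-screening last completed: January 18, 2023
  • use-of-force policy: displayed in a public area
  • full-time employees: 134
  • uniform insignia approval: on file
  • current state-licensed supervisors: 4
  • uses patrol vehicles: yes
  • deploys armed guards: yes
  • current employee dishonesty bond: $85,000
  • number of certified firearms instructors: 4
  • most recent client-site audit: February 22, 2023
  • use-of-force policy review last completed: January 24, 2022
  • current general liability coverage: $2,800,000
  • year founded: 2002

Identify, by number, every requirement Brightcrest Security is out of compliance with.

3, 9

1. condition 'deploys armed guards' holds; client-site audit 15 days ago vs limit 30 → met
2. use-of-force policy present → met
3. condition 'uses patrol vehicles' holds; background re-screening 50 days ago vs limit 45 → not met
4. certified firearms instructors 4 ≥ 3 → met
5. state-licensed supervisors 4 ≥ 4 → met
6. employee dishonesty bond $85,000 ≥ $75,000 → met
7. uniform insignia approval present → met
8. general liability coverage $2,800,000 ≥ $2,800,000 → met
9. use-of-force policy review 409 days ago vs limit 365 → not met
Not met: 3, 9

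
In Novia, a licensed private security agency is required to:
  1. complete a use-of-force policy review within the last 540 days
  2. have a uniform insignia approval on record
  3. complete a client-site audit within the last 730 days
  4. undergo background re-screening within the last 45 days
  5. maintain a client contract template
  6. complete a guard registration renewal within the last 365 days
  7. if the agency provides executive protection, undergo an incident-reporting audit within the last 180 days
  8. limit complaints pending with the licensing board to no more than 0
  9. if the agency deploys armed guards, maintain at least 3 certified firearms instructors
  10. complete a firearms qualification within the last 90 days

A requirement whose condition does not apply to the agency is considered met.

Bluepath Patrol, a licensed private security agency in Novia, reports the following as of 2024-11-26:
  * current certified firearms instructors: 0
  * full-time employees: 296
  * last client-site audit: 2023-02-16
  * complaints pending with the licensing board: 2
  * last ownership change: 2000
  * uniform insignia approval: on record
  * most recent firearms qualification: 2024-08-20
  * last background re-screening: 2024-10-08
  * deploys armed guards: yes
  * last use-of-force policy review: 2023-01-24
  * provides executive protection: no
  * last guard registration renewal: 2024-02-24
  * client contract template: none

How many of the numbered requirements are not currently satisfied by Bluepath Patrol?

6

1. use-of-force policy review 672 days ago vs limit 540 → not met
2. uniform insignia approval present → met
3. client-site audit 649 days ago vs limit 730 → met
4. background re-screening 49 days ago vs limit 45 → not met
5. client contract template absent → not met
6. guard registration renewal 276 days ago vs limit 365 → met
7. condition 'provides executive protection' does not hold → requirement n/a → met
8. complaints pending with the licensing board 2 > 0 → not met
9. condition 'deploys armed guards' holds; certified firearms instructors 0 < 3 → not met
10. firearms qualification 98 days ago vs limit 90 → not met
Not met: 6 of 10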